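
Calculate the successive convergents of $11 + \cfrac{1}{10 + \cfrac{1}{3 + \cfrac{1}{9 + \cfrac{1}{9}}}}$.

11/1, 111/10, 344/31, 3207/289, 29207/2632

Using the convergent recurrence p_i = a_i*p_{i-1} + p_{i-2}, q_i = a_i*q_{i-1} + q_{i-2} with p_{-2}=0, p_{-1}=1, q_{-2}=1, q_{-1}=0:
  i=0: a_0=11, p_0 = 11*1 + 0 = 11, q_0 = 11*0 + 1 = 1.
  i=1: a_1=10, p_1 = 10*11 + 1 = 111, q_1 = 10*1 + 0 = 10.
  i=2: a_2=3, p_2 = 3*111 + 11 = 344, q_2 = 3*10 + 1 = 31.
  i=3: a_3=9, p_3 = 9*344 + 111 = 3207, q_3 = 9*31 + 10 = 289.
  i=4: a_4=9, p_4 = 9*3207 + 344 = 29207, q_4 = 9*289 + 31 = 2632.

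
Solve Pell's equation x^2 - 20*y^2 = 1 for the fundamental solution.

First expand sqrt(20) as a continued fraction. With x_i = (sqrt(20) + m_i)/d_i and (m_0, d_0) = (0, 1): a_0 = floor(sqrt(20)) = 4, since 4^2 = 16 <= 20 < 25 = 5^2.
Iterate m_{i+1} = d_i*a_i - m_i, d_{i+1} = (20 - m_{i+1}^2)/d_i, a_{i+1} = floor((a_0 + m_{i+1})/d_{i+1}):
  m_1 = 1*4 - 0 = 4, d_1 = (20 - 4^2)/1 = 4/1 = 4, a_1 = floor((4 + 4)/4) = 2.
  m_2 = 4*2 - 4 = 4, d_2 = (20 - 4^2)/4 = 4/4 = 1, a_2 = floor((4 + 4)/1) = 8.
  m_3 = 1*8 - 4 = 4, d_3 = (20 - 4^2)/1 = 4/1 = 4: (m_3, d_3) = (m_1, d_1) = (4, 4), so from here the quotients repeat a_1, a_2; the period length is 2.
So sqrt(20) = [4; (2, 8)] with period length k = 2.
k is even, so the fundamental solution of x^2 - 20y^2 = 1 is (p_{k-1}, q_{k-1}) = (p_1, q_1); compute convergents through index 1.
Convergents (p_i = a_i*p_{i-1} + p_{i-2}, q_i = a_i*q_{i-1} + q_{i-2} with p_{-2}=0, p_{-1}=1, q_{-2}=1, q_{-1}=0):
  i=0: a_0=4, p_0 = 4*1 + 0 = 4, q_0 = 4*0 + 1 = 1.
  i=1: a_1=2, p_1 = 2*4 + 1 = 9, q_1 = 2*1 + 0 = 2.
Check: 9^2 - 20*2^2 = 81 - 80 = 1, so (x, y) = (9, 2) solves the equation, and by the theorem it is the least positive solution.

(x, y) = (9, 2)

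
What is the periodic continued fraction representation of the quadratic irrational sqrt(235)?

Write x_i = (sqrt(235) + m_i)/d_i with (m_0, d_0) = (0, 1). a_0 = floor(sqrt(235)) = 15, since 15^2 = 225 <= 235 < 256 = 16^2.
Iterate m_{i+1} = d_i*a_i - m_i, d_{i+1} = (235 - m_{i+1}^2)/d_i, a_{i+1} = floor((a_0 + m_{i+1})/d_{i+1}):
  m_1 = 1*15 - 0 = 15, d_1 = (235 - 15^2)/1 = 10/1 = 10, a_1 = floor((15 + 15)/10) = 3.
  m_2 = 10*3 - 15 = 15, d_2 = (235 - 15^2)/10 = 10/10 = 1, a_2 = floor((15 + 15)/1) = 30.
  m_3 = 1*30 - 15 = 15, d_3 = (235 - 15^2)/1 = 10/1 = 10: (m_3, d_3) = (m_1, d_1) = (15, 10), so from here the quotients repeat a_1, a_2; the period length is 2.
Hence the expansion of sqrt(235) is a_0 = 15 followed by the repeating block 3, 30 (period 2).

[15; (3, 30)]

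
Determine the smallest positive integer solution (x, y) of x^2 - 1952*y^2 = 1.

First expand sqrt(1952) as a continued fraction. With x_i = (sqrt(1952) + m_i)/d_i and (m_0, d_0) = (0, 1): a_0 = floor(sqrt(1952)) = 44, since 44^2 = 1936 <= 1952 < 2025 = 45^2.
Iterate m_{i+1} = d_i*a_i - m_i, d_{i+1} = (1952 - m_{i+1}^2)/d_i, a_{i+1} = floor((a_0 + m_{i+1})/d_{i+1}):
  m_1 = 1*44 - 0 = 44, d_1 = (1952 - 44^2)/1 = 16/1 = 16, a_1 = floor((44 + 44)/16) = 5.
  m_2 = 16*5 - 44 = 36, d_2 = (1952 - 36^2)/16 = 656/16 = 41, a_2 = floor((44 + 36)/41) = 1.
  m_3 = 41*1 - 36 = 5, d_3 = (1952 - 5^2)/41 = 1927/41 = 47, a_3 = floor((44 + 5)/47) = 1.
  m_4 = 47*1 - 5 = 42, d_4 = (1952 - 42^2)/47 = 188/47 = 4, a_4 = floor((44 + 42)/4) = 21.
  m_5 = 4*21 - 42 = 42, d_5 = (1952 - 42^2)/4 = 188/4 = 47, a_5 = floor((44 + 42)/47) = 1.
  m_6 = 47*1 - 42 = 5, d_6 = (1952 - 5^2)/47 = 1927/47 = 41, a_6 = floor((44 + 5)/41) = 1.
  m_7 = 41*1 - 5 = 36, d_7 = (1952 - 36^2)/41 = 656/41 = 16, a_7 = floor((44 + 36)/16) = 5.
  m_8 = 16*5 - 36 = 44, d_8 = (1952 - 44^2)/16 = 16/16 = 1, a_8 = floor((44 + 44)/1) = 88.
  m_9 = 1*88 - 44 = 44, d_9 = (1952 - 44^2)/1 = 16/1 = 16: (m_9, d_9) = (m_1, d_1) = (44, 16), so from here the quotients repeat a_1, ..., a_8; the period length is 8.
So sqrt(1952) = [44; (5, 1, 1, 21, 1, 1, 5, 88)] with period length k = 8.
k is even, so the fundamental solution of x^2 - 1952y^2 = 1 is (p_{k-1}, q_{k-1}) = (p_7, q_7); compute convergents through index 7.
Convergents (p_i = a_i*p_{i-1} + p_{i-2}, q_i = a_i*q_{i-1} + q_{i-2} with p_{-2}=0, p_{-1}=1, q_{-2}=1, q_{-1}=0):
  i=0: a_0=44, p_0 = 44*1 + 0 = 44, q_0 = 44*0 + 1 = 1.
  i=1: a_1=5, p_1 = 5*44 + 1 = 221, q_1 = 5*1 + 0 = 5.
  i=2: a_2=1, p_2 = 1*221 + 44 = 265, q_2 = 1*5 + 1 = 6.
  i=3: a_3=1, p_3 = 1*265 + 221 = 486, q_3 = 1*6 + 5 = 11.
  i=4: a_4=21, p_4 = 21*486 + 265 = 10471, q_4 = 21*11 + 6 = 237.
  i=5: a_5=1, p_5 = 1*10471 + 486 = 10957, q_5 = 1*237 + 11 = 248.
  i=6: a_6=1, p_6 = 1*10957 + 10471 = 21428, q_6 = 1*248 + 237 = 485.
  i=7: a_7=5, p_7 = 5*21428 + 10957 = 118097, q_7 = 5*485 + 248 = 2673.
Check: 118097^2 - 1952*2673^2 = 13946901409 - 13946901408 = 1, so (x, y) = (118097, 2673) solves the equation, and by the theorem it is the least positive solution.

(x, y) = (118097, 2673)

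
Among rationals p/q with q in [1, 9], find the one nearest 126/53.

Expand x = 126/53 as a continued fraction with the Euclidean algorithm:
  126 = 2*53 + 20, so a_0 = 2.
  53 = 2*20 + 13, so a_1 = 2.
  20 = 1*13 + 7, so a_2 = 1.
  13 = 1*7 + 6, so a_3 = 1.
  7 = 1*6 + 1, so a_4 = 1.
  6 = 6*1 + 0, so a_5 = 6.
so x = [2; 2, 1, 1, 1, 6].
Convergents (p_i = a_i*p_{i-1} + p_{i-2}, q_i = a_i*q_{i-1} + q_{i-2} with p_{-2}=0, p_{-1}=1, q_{-2}=1, q_{-1}=0), until the denominator exceeds 9:
  i=0: a_0=2, p_0 = 2*1 + 0 = 2, q_0 = 2*0 + 1 = 1.
  i=1: a_1=2, p_1 = 2*2 + 1 = 5, q_1 = 2*1 + 0 = 2.
  i=2: a_2=1, p_2 = 1*5 + 2 = 7, q_2 = 1*2 + 1 = 3.
  i=3: a_3=1, p_3 = 1*7 + 5 = 12, q_3 = 1*3 + 2 = 5.
  i=4: a_4=1, p_4 = 1*12 + 7 = 19, q_4 = 1*5 + 3 = 8.
  i=5: a_5=6, p_5 = 6*19 + 12 = 126, q_5 = 6*8 + 5 = 53.
q_5 = 53 > 9, so the last convergent with denominator <= 9 is p_4/q_4 = 19/8.
The closest fraction with denominator <= 9 is either p_4/q_4 or the intermediate fraction (k*p_4 + p_3)/(k*q_4 + q_3) with the largest k >= 1 whose denominator stays <= 9; these approach x as k grows, and every other convergent or intermediate fraction in range is farther away.
Largest k: floor((9 - q_3)/q_4) = floor((9 - 5)/8) = 0.
Since k = 0, no intermediate fraction beyond p_4/q_4 has denominator <= 9, so the convergent 19/8 is the closest (its error is |126*8 - 19*53|/(53*8) = 1/424).

19/8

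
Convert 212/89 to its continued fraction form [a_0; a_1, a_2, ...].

Run the Euclidean algorithm on 212 and 89; the successive quotients are the partial quotients a_0, a_1, ... (each step inverts the fractional part left over by the previous one):
  212 = 2*89 + 34, so a_0 = 2.
  89 = 2*34 + 21, so a_1 = 2.
  34 = 1*21 + 13, so a_2 = 1.
  21 = 1*13 + 8, so a_3 = 1.
  13 = 1*8 + 5, so a_4 = 1.
  8 = 1*5 + 3, so a_5 = 1.
  5 = 1*3 + 2, so a_6 = 1.
  3 = 1*2 + 1, so a_7 = 1.
  2 = 2*1 + 0, so a_8 = 2.
The remainder reaches 0 after 9 divisions, so the expansion has 9 partial quotients, read off in order.

[2; 2, 1, 1, 1, 1, 1, 1, 2]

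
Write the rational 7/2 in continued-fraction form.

[3; 2]

Run the Euclidean algorithm on 7 and 2; the successive quotients are the partial quotients a_0, a_1, ... (each step inverts the fractional part left over by the previous one):
  7 = 3*2 + 1, so a_0 = 3.
  2 = 2*1 + 0, so a_1 = 2.
The remainder reaches 0 after 2 divisions, so the expansion has 2 partial quotients, read off in order.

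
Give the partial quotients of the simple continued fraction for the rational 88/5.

[17; 1, 1, 2]

Run the Euclidean algorithm on 88 and 5; the successive quotients are the partial quotients a_0, a_1, ... (each step inverts the fractional part left over by the previous one):
  88 = 17*5 + 3, so a_0 = 17.
  5 = 1*3 + 2, so a_1 = 1.
  3 = 1*2 + 1, so a_2 = 1.
  2 = 2*1 + 0, so a_3 = 2.
The remainder reaches 0 after 4 divisions, so the expansion has 4 partial quotients, read off in order.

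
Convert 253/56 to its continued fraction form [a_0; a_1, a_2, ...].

[4; 1, 1, 13, 2]

Run the Euclidean algorithm on 253 and 56; the successive quotients are the partial quotients a_0, a_1, ... (each step inverts the fractional part left over by the previous one):
  253 = 4*56 + 29, so a_0 = 4.
  56 = 1*29 + 27, so a_1 = 1.
  29 = 1*27 + 2, so a_2 = 1.
  27 = 13*2 + 1, so a_3 = 13.
  2 = 2*1 + 0, so a_4 = 2.
The remainder reaches 0 after 5 divisions, so the expansion has 5 partial quotients, read off in order.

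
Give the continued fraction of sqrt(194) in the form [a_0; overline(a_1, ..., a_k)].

Write x_i = (sqrt(194) + m_i)/d_i with (m_0, d_0) = (0, 1). a_0 = floor(sqrt(194)) = 13, since 13^2 = 169 <= 194 < 196 = 14^2.
Iterate m_{i+1} = d_i*a_i - m_i, d_{i+1} = (194 - m_{i+1}^2)/d_i, a_{i+1} = floor((a_0 + m_{i+1})/d_{i+1}):
  m_1 = 1*13 - 0 = 13, d_1 = (194 - 13^2)/1 = 25/1 = 25, a_1 = floor((13 + 13)/25) = 1.
  m_2 = 25*1 - 13 = 12, d_2 = (194 - 12^2)/25 = 50/25 = 2, a_2 = floor((13 + 12)/2) = 12.
  m_3 = 2*12 - 12 = 12, d_3 = (194 - 12^2)/2 = 50/2 = 25, a_3 = floor((13 + 12)/25) = 1.
  m_4 = 25*1 - 12 = 13, d_4 = (194 - 13^2)/25 = 25/25 = 1, a_4 = floor((13 + 13)/1) = 26.
  m_5 = 1*26 - 13 = 13, d_5 = (194 - 13^2)/1 = 25/1 = 25: (m_5, d_5) = (m_1, d_1) = (13, 25), so from here the quotients repeat a_1, ..., a_4; the period length is 4.
Hence the expansion of sqrt(194) is a_0 = 13 followed by the repeating block 1, 12, 1, 26 (period 4).

[13; overline(1, 12, 1, 26)]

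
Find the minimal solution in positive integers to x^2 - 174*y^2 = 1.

First expand sqrt(174) as a continued fraction. With x_i = (sqrt(174) + m_i)/d_i and (m_0, d_0) = (0, 1): a_0 = floor(sqrt(174)) = 13, since 13^2 = 169 <= 174 < 196 = 14^2.
Iterate m_{i+1} = d_i*a_i - m_i, d_{i+1} = (174 - m_{i+1}^2)/d_i, a_{i+1} = floor((a_0 + m_{i+1})/d_{i+1}):
  m_1 = 1*13 - 0 = 13, d_1 = (174 - 13^2)/1 = 5/1 = 5, a_1 = floor((13 + 13)/5) = 5.
  m_2 = 5*5 - 13 = 12, d_2 = (174 - 12^2)/5 = 30/5 = 6, a_2 = floor((13 + 12)/6) = 4.
  m_3 = 6*4 - 12 = 12, d_3 = (174 - 12^2)/6 = 30/6 = 5, a_3 = floor((13 + 12)/5) = 5.
  m_4 = 5*5 - 12 = 13, d_4 = (174 - 13^2)/5 = 5/5 = 1, a_4 = floor((13 + 13)/1) = 26.
  m_5 = 1*26 - 13 = 13, d_5 = (174 - 13^2)/1 = 5/1 = 5: (m_5, d_5) = (m_1, d_1) = (13, 5), so from here the quotients repeat a_1, ..., a_4; the period length is 4.
So sqrt(174) = [13; (5, 4, 5, 26)] with period length k = 4.
k is even, so the fundamental solution of x^2 - 174y^2 = 1 is (p_{k-1}, q_{k-1}) = (p_3, q_3); compute convergents through index 3.
Convergents (p_i = a_i*p_{i-1} + p_{i-2}, q_i = a_i*q_{i-1} + q_{i-2} with p_{-2}=0, p_{-1}=1, q_{-2}=1, q_{-1}=0):
  i=0: a_0=13, p_0 = 13*1 + 0 = 13, q_0 = 13*0 + 1 = 1.
  i=1: a_1=5, p_1 = 5*13 + 1 = 66, q_1 = 5*1 + 0 = 5.
  i=2: a_2=4, p_2 = 4*66 + 13 = 277, q_2 = 4*5 + 1 = 21.
  i=3: a_3=5, p_3 = 5*277 + 66 = 1451, q_3 = 5*21 + 5 = 110.
Check: 1451^2 - 174*110^2 = 2105401 - 2105400 = 1, so (x, y) = (1451, 110) solves the equation, and by the theorem it is the least positive solution.

(x, y) = (1451, 110)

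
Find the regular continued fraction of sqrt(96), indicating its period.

Write x_i = (sqrt(96) + m_i)/d_i with (m_0, d_0) = (0, 1). a_0 = floor(sqrt(96)) = 9, since 9^2 = 81 <= 96 < 100 = 10^2.
Iterate m_{i+1} = d_i*a_i - m_i, d_{i+1} = (96 - m_{i+1}^2)/d_i, a_{i+1} = floor((a_0 + m_{i+1})/d_{i+1}):
  m_1 = 1*9 - 0 = 9, d_1 = (96 - 9^2)/1 = 15/1 = 15, a_1 = floor((9 + 9)/15) = 1.
  m_2 = 15*1 - 9 = 6, d_2 = (96 - 6^2)/15 = 60/15 = 4, a_2 = floor((9 + 6)/4) = 3.
  m_3 = 4*3 - 6 = 6, d_3 = (96 - 6^2)/4 = 60/4 = 15, a_3 = floor((9 + 6)/15) = 1.
  m_4 = 15*1 - 6 = 9, d_4 = (96 - 9^2)/15 = 15/15 = 1, a_4 = floor((9 + 9)/1) = 18.
  m_5 = 1*18 - 9 = 9, d_5 = (96 - 9^2)/1 = 15/1 = 15: (m_5, d_5) = (m_1, d_1) = (9, 15), so from here the quotients repeat a_1, ..., a_4; the period length is 4.
Hence the expansion of sqrt(96) is a_0 = 9 followed by the repeating block 1, 3, 1, 18 (period 4).

[9; (1, 3, 1, 18)]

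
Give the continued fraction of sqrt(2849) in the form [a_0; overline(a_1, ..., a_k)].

Write x_i = (sqrt(2849) + m_i)/d_i with (m_0, d_0) = (0, 1). a_0 = floor(sqrt(2849)) = 53, since 53^2 = 2809 <= 2849 < 2916 = 54^2.
Iterate m_{i+1} = d_i*a_i - m_i, d_{i+1} = (2849 - m_{i+1}^2)/d_i, a_{i+1} = floor((a_0 + m_{i+1})/d_{i+1}):
  m_1 = 1*53 - 0 = 53, d_1 = (2849 - 53^2)/1 = 40/1 = 40, a_1 = floor((53 + 53)/40) = 2.
  m_2 = 40*2 - 53 = 27, d_2 = (2849 - 27^2)/40 = 2120/40 = 53, a_2 = floor((53 + 27)/53) = 1.
  m_3 = 53*1 - 27 = 26, d_3 = (2849 - 26^2)/53 = 2173/53 = 41, a_3 = floor((53 + 26)/41) = 1.
  m_4 = 41*1 - 26 = 15, d_4 = (2849 - 15^2)/41 = 2624/41 = 64, a_4 = floor((53 + 15)/64) = 1.
  m_5 = 64*1 - 15 = 49, d_5 = (2849 - 49^2)/64 = 448/64 = 7, a_5 = floor((53 + 49)/7) = 14.
  m_6 = 7*14 - 49 = 49, d_6 = (2849 - 49^2)/7 = 448/7 = 64, a_6 = floor((53 + 49)/64) = 1.
  m_7 = 64*1 - 49 = 15, d_7 = (2849 - 15^2)/64 = 2624/64 = 41, a_7 = floor((53 + 15)/41) = 1.
  m_8 = 41*1 - 15 = 26, d_8 = (2849 - 26^2)/41 = 2173/41 = 53, a_8 = floor((53 + 26)/53) = 1.
  m_9 = 53*1 - 26 = 27, d_9 = (2849 - 27^2)/53 = 2120/53 = 40, a_9 = floor((53 + 27)/40) = 2.
  m_10 = 40*2 - 27 = 53, d_10 = (2849 - 53^2)/40 = 40/40 = 1, a_10 = floor((53 + 53)/1) = 106.
  m_11 = 1*106 - 53 = 53, d_11 = (2849 - 53^2)/1 = 40/1 = 40: (m_11, d_11) = (m_1, d_1) = (53, 40), so from here the quotients repeat a_1, ..., a_10; the period length is 10.
Hence the expansion of sqrt(2849) is a_0 = 53 followed by the repeating block 2, 1, 1, 1, 14, 1, 1, 1, 2, 106 (period 10).

[53; overline(2, 1, 1, 1, 14, 1, 1, 1, 2, 106)]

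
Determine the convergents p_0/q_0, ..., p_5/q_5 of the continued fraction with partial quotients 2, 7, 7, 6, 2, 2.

2/1, 15/7, 107/50, 657/307, 1421/664, 3499/1635

Using the convergent recurrence p_i = a_i*p_{i-1} + p_{i-2}, q_i = a_i*q_{i-1} + q_{i-2} with p_{-2}=0, p_{-1}=1, q_{-2}=1, q_{-1}=0:
  i=0: a_0=2, p_0 = 2*1 + 0 = 2, q_0 = 2*0 + 1 = 1.
  i=1: a_1=7, p_1 = 7*2 + 1 = 15, q_1 = 7*1 + 0 = 7.
  i=2: a_2=7, p_2 = 7*15 + 2 = 107, q_2 = 7*7 + 1 = 50.
  i=3: a_3=6, p_3 = 6*107 + 15 = 657, q_3 = 6*50 + 7 = 307.
  i=4: a_4=2, p_4 = 2*657 + 107 = 1421, q_4 = 2*307 + 50 = 664.
  i=5: a_5=2, p_5 = 2*1421 + 657 = 3499, q_5 = 2*664 + 307 = 1635.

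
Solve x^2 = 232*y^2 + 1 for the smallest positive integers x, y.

First expand sqrt(232) as a continued fraction. With x_i = (sqrt(232) + m_i)/d_i and (m_0, d_0) = (0, 1): a_0 = floor(sqrt(232)) = 15, since 15^2 = 225 <= 232 < 256 = 16^2.
Iterate m_{i+1} = d_i*a_i - m_i, d_{i+1} = (232 - m_{i+1}^2)/d_i, a_{i+1} = floor((a_0 + m_{i+1})/d_{i+1}):
  m_1 = 1*15 - 0 = 15, d_1 = (232 - 15^2)/1 = 7/1 = 7, a_1 = floor((15 + 15)/7) = 4.
  m_2 = 7*4 - 15 = 13, d_2 = (232 - 13^2)/7 = 63/7 = 9, a_2 = floor((15 + 13)/9) = 3.
  m_3 = 9*3 - 13 = 14, d_3 = (232 - 14^2)/9 = 36/9 = 4, a_3 = floor((15 + 14)/4) = 7.
  m_4 = 4*7 - 14 = 14, d_4 = (232 - 14^2)/4 = 36/4 = 9, a_4 = floor((15 + 14)/9) = 3.
  m_5 = 9*3 - 14 = 13, d_5 = (232 - 13^2)/9 = 63/9 = 7, a_5 = floor((15 + 13)/7) = 4.
  m_6 = 7*4 - 13 = 15, d_6 = (232 - 15^2)/7 = 7/7 = 1, a_6 = floor((15 + 15)/1) = 30.
  m_7 = 1*30 - 15 = 15, d_7 = (232 - 15^2)/1 = 7/1 = 7: (m_7, d_7) = (m_1, d_1) = (15, 7), so from here the quotients repeat a_1, ..., a_6; the period length is 6.
So sqrt(232) = [15; (4, 3, 7, 3, 4, 30)] with period length k = 6.
k is even, so the fundamental solution of x^2 - 232y^2 = 1 is (p_{k-1}, q_{k-1}) = (p_5, q_5); compute convergents through index 5.
Convergents (p_i = a_i*p_{i-1} + p_{i-2}, q_i = a_i*q_{i-1} + q_{i-2} with p_{-2}=0, p_{-1}=1, q_{-2}=1, q_{-1}=0):
  i=0: a_0=15, p_0 = 15*1 + 0 = 15, q_0 = 15*0 + 1 = 1.
  i=1: a_1=4, p_1 = 4*15 + 1 = 61, q_1 = 4*1 + 0 = 4.
  i=2: a_2=3, p_2 = 3*61 + 15 = 198, q_2 = 3*4 + 1 = 13.
  i=3: a_3=7, p_3 = 7*198 + 61 = 1447, q_3 = 7*13 + 4 = 95.
  i=4: a_4=3, p_4 = 3*1447 + 198 = 4539, q_4 = 3*95 + 13 = 298.
  i=5: a_5=4, p_5 = 4*4539 + 1447 = 19603, q_5 = 4*298 + 95 = 1287.
Check: 19603^2 - 232*1287^2 = 384277609 - 384277608 = 1, so (x, y) = (19603, 1287) solves the equation, and by the theorem it is the least positive solution.

(x, y) = (19603, 1287)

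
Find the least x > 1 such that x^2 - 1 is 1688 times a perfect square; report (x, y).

(x, y) = (7022501, 170925)

First expand sqrt(1688) as a continued fraction. With x_i = (sqrt(1688) + m_i)/d_i and (m_0, d_0) = (0, 1): a_0 = floor(sqrt(1688)) = 41, since 41^2 = 1681 <= 1688 < 1764 = 42^2.
Iterate m_{i+1} = d_i*a_i - m_i, d_{i+1} = (1688 - m_{i+1}^2)/d_i, a_{i+1} = floor((a_0 + m_{i+1})/d_{i+1}):
  m_1 = 1*41 - 0 = 41, d_1 = (1688 - 41^2)/1 = 7/1 = 7, a_1 = floor((41 + 41)/7) = 11.
  m_2 = 7*11 - 41 = 36, d_2 = (1688 - 36^2)/7 = 392/7 = 56, a_2 = floor((41 + 36)/56) = 1.
  m_3 = 56*1 - 36 = 20, d_3 = (1688 - 20^2)/56 = 1288/56 = 23, a_3 = floor((41 + 20)/23) = 2.
  m_4 = 23*2 - 20 = 26, d_4 = (1688 - 26^2)/23 = 1012/23 = 44, a_4 = floor((41 + 26)/44) = 1.
  m_5 = 44*1 - 26 = 18, d_5 = (1688 - 18^2)/44 = 1364/44 = 31, a_5 = floor((41 + 18)/31) = 1.
  m_6 = 31*1 - 18 = 13, d_6 = (1688 - 13^2)/31 = 1519/31 = 49, a_6 = floor((41 + 13)/49) = 1.
  m_7 = 49*1 - 13 = 36, d_7 = (1688 - 36^2)/49 = 392/49 = 8, a_7 = floor((41 + 36)/8) = 9.
  m_8 = 8*9 - 36 = 36, d_8 = (1688 - 36^2)/8 = 392/8 = 49, a_8 = floor((41 + 36)/49) = 1.
  m_9 = 49*1 - 36 = 13, d_9 = (1688 - 13^2)/49 = 1519/49 = 31, a_9 = floor((41 + 13)/31) = 1.
  m_10 = 31*1 - 13 = 18, d_10 = (1688 - 18^2)/31 = 1364/31 = 44, a_10 = floor((41 + 18)/44) = 1.
  m_11 = 44*1 - 18 = 26, d_11 = (1688 - 26^2)/44 = 1012/44 = 23, a_11 = floor((41 + 26)/23) = 2.
  m_12 = 23*2 - 26 = 20, d_12 = (1688 - 20^2)/23 = 1288/23 = 56, a_12 = floor((41 + 20)/56) = 1.
  m_13 = 56*1 - 20 = 36, d_13 = (1688 - 36^2)/56 = 392/56 = 7, a_13 = floor((41 + 36)/7) = 11.
  m_14 = 7*11 - 36 = 41, d_14 = (1688 - 41^2)/7 = 7/7 = 1, a_14 = floor((41 + 41)/1) = 82.
  m_15 = 1*82 - 41 = 41, d_15 = (1688 - 41^2)/1 = 7/1 = 7: (m_15, d_15) = (m_1, d_1) = (41, 7), so from here the quotients repeat a_1, ..., a_14; the period length is 14.
So sqrt(1688) = [41; (11, 1, 2, 1, 1, 1, 9, 1, 1, 1, 2, 1, 11, 82)] with period length k = 14.
k is even, so the fundamental solution of x^2 - 1688y^2 = 1 is (p_{k-1}, q_{k-1}) = (p_13, q_13); compute convergents through index 13.
Convergents (p_i = a_i*p_{i-1} + p_{i-2}, q_i = a_i*q_{i-1} + q_{i-2} with p_{-2}=0, p_{-1}=1, q_{-2}=1, q_{-1}=0):
  i=0: a_0=41, p_0 = 41*1 + 0 = 41, q_0 = 41*0 + 1 = 1.
  i=1: a_1=11, p_1 = 11*41 + 1 = 452, q_1 = 11*1 + 0 = 11.
  i=2: a_2=1, p_2 = 1*452 + 41 = 493, q_2 = 1*11 + 1 = 12.
  i=3: a_3=2, p_3 = 2*493 + 452 = 1438, q_3 = 2*12 + 11 = 35.
  i=4: a_4=1, p_4 = 1*1438 + 493 = 1931, q_4 = 1*35 + 12 = 47.
  i=5: a_5=1, p_5 = 1*1931 + 1438 = 3369, q_5 = 1*47 + 35 = 82.
  i=6: a_6=1, p_6 = 1*3369 + 1931 = 5300, q_6 = 1*82 + 47 = 129.
  i=7: a_7=9, p_7 = 9*5300 + 3369 = 51069, q_7 = 9*129 + 82 = 1243.
  i=8: a_8=1, p_8 = 1*51069 + 5300 = 56369, q_8 = 1*1243 + 129 = 1372.
  i=9: a_9=1, p_9 = 1*56369 + 51069 = 107438, q_9 = 1*1372 + 1243 = 2615.
  i=10: a_10=1, p_10 = 1*107438 + 56369 = 163807, q_10 = 1*2615 + 1372 = 3987.
  i=11: a_11=2, p_11 = 2*163807 + 107438 = 435052, q_11 = 2*3987 + 2615 = 10589.
  i=12: a_12=1, p_12 = 1*435052 + 163807 = 598859, q_12 = 1*10589 + 3987 = 14576.
  i=13: a_13=11, p_13 = 11*598859 + 435052 = 7022501, q_13 = 11*14576 + 10589 = 170925.
Check: 7022501^2 - 1688*170925^2 = 49315520295001 - 49315520295000 = 1, so (x, y) = (7022501, 170925) solves the equation, and by the theorem it is the least positive solution.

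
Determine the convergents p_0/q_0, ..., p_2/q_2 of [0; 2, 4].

0/1, 1/2, 4/9

Using the convergent recurrence p_i = a_i*p_{i-1} + p_{i-2}, q_i = a_i*q_{i-1} + q_{i-2} with p_{-2}=0, p_{-1}=1, q_{-2}=1, q_{-1}=0:
  i=0: a_0=0, p_0 = 0*1 + 0 = 0, q_0 = 0*0 + 1 = 1.
  i=1: a_1=2, p_1 = 2*0 + 1 = 1, q_1 = 2*1 + 0 = 2.
  i=2: a_2=4, p_2 = 4*1 + 0 = 4, q_2 = 4*2 + 1 = 9.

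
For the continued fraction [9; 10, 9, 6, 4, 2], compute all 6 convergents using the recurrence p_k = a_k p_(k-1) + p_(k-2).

9/1, 91/10, 828/91, 5059/556, 21064/2315, 47187/5186

Using the convergent recurrence p_i = a_i*p_{i-1} + p_{i-2}, q_i = a_i*q_{i-1} + q_{i-2} with p_{-2}=0, p_{-1}=1, q_{-2}=1, q_{-1}=0:
  i=0: a_0=9, p_0 = 9*1 + 0 = 9, q_0 = 9*0 + 1 = 1.
  i=1: a_1=10, p_1 = 10*9 + 1 = 91, q_1 = 10*1 + 0 = 10.
  i=2: a_2=9, p_2 = 9*91 + 9 = 828, q_2 = 9*10 + 1 = 91.
  i=3: a_3=6, p_3 = 6*828 + 91 = 5059, q_3 = 6*91 + 10 = 556.
  i=4: a_4=4, p_4 = 4*5059 + 828 = 21064, q_4 = 4*556 + 91 = 2315.
  i=5: a_5=2, p_5 = 2*21064 + 5059 = 47187, q_5 = 2*2315 + 556 = 5186.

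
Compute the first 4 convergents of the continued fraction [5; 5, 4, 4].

5/1, 26/5, 109/21, 462/89

Using the convergent recurrence p_i = a_i*p_{i-1} + p_{i-2}, q_i = a_i*q_{i-1} + q_{i-2} with p_{-2}=0, p_{-1}=1, q_{-2}=1, q_{-1}=0:
  i=0: a_0=5, p_0 = 5*1 + 0 = 5, q_0 = 5*0 + 1 = 1.
  i=1: a_1=5, p_1 = 5*5 + 1 = 26, q_1 = 5*1 + 0 = 5.
  i=2: a_2=4, p_2 = 4*26 + 5 = 109, q_2 = 4*5 + 1 = 21.
  i=3: a_3=4, p_3 = 4*109 + 26 = 462, q_3 = 4*21 + 5 = 89.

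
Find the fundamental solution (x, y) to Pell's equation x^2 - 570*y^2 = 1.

(x, y) = (191, 8)

First expand sqrt(570) as a continued fraction. With x_i = (sqrt(570) + m_i)/d_i and (m_0, d_0) = (0, 1): a_0 = floor(sqrt(570)) = 23, since 23^2 = 529 <= 570 < 576 = 24^2.
Iterate m_{i+1} = d_i*a_i - m_i, d_{i+1} = (570 - m_{i+1}^2)/d_i, a_{i+1} = floor((a_0 + m_{i+1})/d_{i+1}):
  m_1 = 1*23 - 0 = 23, d_1 = (570 - 23^2)/1 = 41/1 = 41, a_1 = floor((23 + 23)/41) = 1.
  m_2 = 41*1 - 23 = 18, d_2 = (570 - 18^2)/41 = 246/41 = 6, a_2 = floor((23 + 18)/6) = 6.
  m_3 = 6*6 - 18 = 18, d_3 = (570 - 18^2)/6 = 246/6 = 41, a_3 = floor((23 + 18)/41) = 1.
  m_4 = 41*1 - 18 = 23, d_4 = (570 - 23^2)/41 = 41/41 = 1, a_4 = floor((23 + 23)/1) = 46.
  m_5 = 1*46 - 23 = 23, d_5 = (570 - 23^2)/1 = 41/1 = 41: (m_5, d_5) = (m_1, d_1) = (23, 41), so from here the quotients repeat a_1, ..., a_4; the period length is 4.
So sqrt(570) = [23; (1, 6, 1, 46)] with period length k = 4.
k is even, so the fundamental solution of x^2 - 570y^2 = 1 is (p_{k-1}, q_{k-1}) = (p_3, q_3); compute convergents through index 3.
Convergents (p_i = a_i*p_{i-1} + p_{i-2}, q_i = a_i*q_{i-1} + q_{i-2} with p_{-2}=0, p_{-1}=1, q_{-2}=1, q_{-1}=0):
  i=0: a_0=23, p_0 = 23*1 + 0 = 23, q_0 = 23*0 + 1 = 1.
  i=1: a_1=1, p_1 = 1*23 + 1 = 24, q_1 = 1*1 + 0 = 1.
  i=2: a_2=6, p_2 = 6*24 + 23 = 167, q_2 = 6*1 + 1 = 7.
  i=3: a_3=1, p_3 = 1*167 + 24 = 191, q_3 = 1*7 + 1 = 8.
Check: 191^2 - 570*8^2 = 36481 - 36480 = 1, so (x, y) = (191, 8) solves the equation, and by the theorem it is the least positive solution.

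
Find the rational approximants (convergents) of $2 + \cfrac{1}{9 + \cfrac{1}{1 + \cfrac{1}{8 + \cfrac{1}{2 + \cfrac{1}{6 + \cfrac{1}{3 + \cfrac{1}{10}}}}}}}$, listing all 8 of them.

2/1, 19/9, 21/10, 187/89, 395/188, 2557/1217, 8066/3839, 83217/39607

Using the convergent recurrence p_i = a_i*p_{i-1} + p_{i-2}, q_i = a_i*q_{i-1} + q_{i-2} with p_{-2}=0, p_{-1}=1, q_{-2}=1, q_{-1}=0:
  i=0: a_0=2, p_0 = 2*1 + 0 = 2, q_0 = 2*0 + 1 = 1.
  i=1: a_1=9, p_1 = 9*2 + 1 = 19, q_1 = 9*1 + 0 = 9.
  i=2: a_2=1, p_2 = 1*19 + 2 = 21, q_2 = 1*9 + 1 = 10.
  i=3: a_3=8, p_3 = 8*21 + 19 = 187, q_3 = 8*10 + 9 = 89.
  i=4: a_4=2, p_4 = 2*187 + 21 = 395, q_4 = 2*89 + 10 = 188.
  i=5: a_5=6, p_5 = 6*395 + 187 = 2557, q_5 = 6*188 + 89 = 1217.
  i=6: a_6=3, p_6 = 3*2557 + 395 = 8066, q_6 = 3*1217 + 188 = 3839.
  i=7: a_7=10, p_7 = 10*8066 + 2557 = 83217, q_7 = 10*3839 + 1217 = 39607.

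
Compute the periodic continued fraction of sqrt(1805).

Write x_i = (sqrt(1805) + m_i)/d_i with (m_0, d_0) = (0, 1). a_0 = floor(sqrt(1805)) = 42, since 42^2 = 1764 <= 1805 < 1849 = 43^2.
Iterate m_{i+1} = d_i*a_i - m_i, d_{i+1} = (1805 - m_{i+1}^2)/d_i, a_{i+1} = floor((a_0 + m_{i+1})/d_{i+1}):
  m_1 = 1*42 - 0 = 42, d_1 = (1805 - 42^2)/1 = 41/1 = 41, a_1 = floor((42 + 42)/41) = 2.
  m_2 = 41*2 - 42 = 40, d_2 = (1805 - 40^2)/41 = 205/41 = 5, a_2 = floor((42 + 40)/5) = 16.
  m_3 = 5*16 - 40 = 40, d_3 = (1805 - 40^2)/5 = 205/5 = 41, a_3 = floor((42 + 40)/41) = 2.
  m_4 = 41*2 - 40 = 42, d_4 = (1805 - 42^2)/41 = 41/41 = 1, a_4 = floor((42 + 42)/1) = 84.
  m_5 = 1*84 - 42 = 42, d_5 = (1805 - 42^2)/1 = 41/1 = 41: (m_5, d_5) = (m_1, d_1) = (42, 41), so from here the quotients repeat a_1, ..., a_4; the period length is 4.
Hence the expansion of sqrt(1805) is a_0 = 42 followed by the repeating block 2, 16, 2, 84 (period 4).

[42; (2, 16, 2, 84)]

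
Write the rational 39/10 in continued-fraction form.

[3; 1, 9]

Run the Euclidean algorithm on 39 and 10; the successive quotients are the partial quotients a_0, a_1, ... (each step inverts the fractional part left over by the previous one):
  39 = 3*10 + 9, so a_0 = 3.
  10 = 1*9 + 1, so a_1 = 1.
  9 = 9*1 + 0, so a_2 = 9.
The remainder reaches 0 after 3 divisions, so the expansion has 3 partial quotients, read off in order.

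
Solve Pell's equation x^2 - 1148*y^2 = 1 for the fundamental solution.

(x, y) = (165887, 4896)

First expand sqrt(1148) as a continued fraction. With x_i = (sqrt(1148) + m_i)/d_i and (m_0, d_0) = (0, 1): a_0 = floor(sqrt(1148)) = 33, since 33^2 = 1089 <= 1148 < 1156 = 34^2.
Iterate m_{i+1} = d_i*a_i - m_i, d_{i+1} = (1148 - m_{i+1}^2)/d_i, a_{i+1} = floor((a_0 + m_{i+1})/d_{i+1}):
  m_1 = 1*33 - 0 = 33, d_1 = (1148 - 33^2)/1 = 59/1 = 59, a_1 = floor((33 + 33)/59) = 1.
  m_2 = 59*1 - 33 = 26, d_2 = (1148 - 26^2)/59 = 472/59 = 8, a_2 = floor((33 + 26)/8) = 7.
  m_3 = 8*7 - 26 = 30, d_3 = (1148 - 30^2)/8 = 248/8 = 31, a_3 = floor((33 + 30)/31) = 2.
  m_4 = 31*2 - 30 = 32, d_4 = (1148 - 32^2)/31 = 124/31 = 4, a_4 = floor((33 + 32)/4) = 16.
  m_5 = 4*16 - 32 = 32, d_5 = (1148 - 32^2)/4 = 124/4 = 31, a_5 = floor((33 + 32)/31) = 2.
  m_6 = 31*2 - 32 = 30, d_6 = (1148 - 30^2)/31 = 248/31 = 8, a_6 = floor((33 + 30)/8) = 7.
  m_7 = 8*7 - 30 = 26, d_7 = (1148 - 26^2)/8 = 472/8 = 59, a_7 = floor((33 + 26)/59) = 1.
  m_8 = 59*1 - 26 = 33, d_8 = (1148 - 33^2)/59 = 59/59 = 1, a_8 = floor((33 + 33)/1) = 66.
  m_9 = 1*66 - 33 = 33, d_9 = (1148 - 33^2)/1 = 59/1 = 59: (m_9, d_9) = (m_1, d_1) = (33, 59), so from here the quotients repeat a_1, ..., a_8; the period length is 8.
So sqrt(1148) = [33; (1, 7, 2, 16, 2, 7, 1, 66)] with period length k = 8.
k is even, so the fundamental solution of x^2 - 1148y^2 = 1 is (p_{k-1}, q_{k-1}) = (p_7, q_7); compute convergents through index 7.
Convergents (p_i = a_i*p_{i-1} + p_{i-2}, q_i = a_i*q_{i-1} + q_{i-2} with p_{-2}=0, p_{-1}=1, q_{-2}=1, q_{-1}=0):
  i=0: a_0=33, p_0 = 33*1 + 0 = 33, q_0 = 33*0 + 1 = 1.
  i=1: a_1=1, p_1 = 1*33 + 1 = 34, q_1 = 1*1 + 0 = 1.
  i=2: a_2=7, p_2 = 7*34 + 33 = 271, q_2 = 7*1 + 1 = 8.
  i=3: a_3=2, p_3 = 2*271 + 34 = 576, q_3 = 2*8 + 1 = 17.
  i=4: a_4=16, p_4 = 16*576 + 271 = 9487, q_4 = 16*17 + 8 = 280.
  i=5: a_5=2, p_5 = 2*9487 + 576 = 19550, q_5 = 2*280 + 17 = 577.
  i=6: a_6=7, p_6 = 7*19550 + 9487 = 146337, q_6 = 7*577 + 280 = 4319.
  i=7: a_7=1, p_7 = 1*146337 + 19550 = 165887, q_7 = 1*4319 + 577 = 4896.
Check: 165887^2 - 1148*4896^2 = 27518496769 - 27518496768 = 1, so (x, y) = (165887, 4896) solves the equation, and by the theorem it is the least positive solution.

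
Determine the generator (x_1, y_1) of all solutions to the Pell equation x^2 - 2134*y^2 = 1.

(x, y) = (9701, 210)

First expand sqrt(2134) as a continued fraction. With x_i = (sqrt(2134) + m_i)/d_i and (m_0, d_0) = (0, 1): a_0 = floor(sqrt(2134)) = 46, since 46^2 = 2116 <= 2134 < 2209 = 47^2.
Iterate m_{i+1} = d_i*a_i - m_i, d_{i+1} = (2134 - m_{i+1}^2)/d_i, a_{i+1} = floor((a_0 + m_{i+1})/d_{i+1}):
  m_1 = 1*46 - 0 = 46, d_1 = (2134 - 46^2)/1 = 18/1 = 18, a_1 = floor((46 + 46)/18) = 5.
  m_2 = 18*5 - 46 = 44, d_2 = (2134 - 44^2)/18 = 198/18 = 11, a_2 = floor((46 + 44)/11) = 8.
  m_3 = 11*8 - 44 = 44, d_3 = (2134 - 44^2)/11 = 198/11 = 18, a_3 = floor((46 + 44)/18) = 5.
  m_4 = 18*5 - 44 = 46, d_4 = (2134 - 46^2)/18 = 18/18 = 1, a_4 = floor((46 + 46)/1) = 92.
  m_5 = 1*92 - 46 = 46, d_5 = (2134 - 46^2)/1 = 18/1 = 18: (m_5, d_5) = (m_1, d_1) = (46, 18), so from here the quotients repeat a_1, ..., a_4; the period length is 4.
So sqrt(2134) = [46; (5, 8, 5, 92)] with period length k = 4.
k is even, so the fundamental solution of x^2 - 2134y^2 = 1 is (p_{k-1}, q_{k-1}) = (p_3, q_3); compute convergents through index 3.
Convergents (p_i = a_i*p_{i-1} + p_{i-2}, q_i = a_i*q_{i-1} + q_{i-2} with p_{-2}=0, p_{-1}=1, q_{-2}=1, q_{-1}=0):
  i=0: a_0=46, p_0 = 46*1 + 0 = 46, q_0 = 46*0 + 1 = 1.
  i=1: a_1=5, p_1 = 5*46 + 1 = 231, q_1 = 5*1 + 0 = 5.
  i=2: a_2=8, p_2 = 8*231 + 46 = 1894, q_2 = 8*5 + 1 = 41.
  i=3: a_3=5, p_3 = 5*1894 + 231 = 9701, q_3 = 5*41 + 5 = 210.
Check: 9701^2 - 2134*210^2 = 94109401 - 94109400 = 1, so (x, y) = (9701, 210) solves the equation, and by the theorem it is the least positive solution.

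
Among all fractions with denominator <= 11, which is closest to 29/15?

21/11

Expand x = 29/15 as a continued fraction with the Euclidean algorithm:
  29 = 1*15 + 14, so a_0 = 1.
  15 = 1*14 + 1, so a_1 = 1.
  14 = 14*1 + 0, so a_2 = 14.
so x = [1; 1, 14].
Convergents (p_i = a_i*p_{i-1} + p_{i-2}, q_i = a_i*q_{i-1} + q_{i-2} with p_{-2}=0, p_{-1}=1, q_{-2}=1, q_{-1}=0), until the denominator exceeds 11:
  i=0: a_0=1, p_0 = 1*1 + 0 = 1, q_0 = 1*0 + 1 = 1.
  i=1: a_1=1, p_1 = 1*1 + 1 = 2, q_1 = 1*1 + 0 = 1.
  i=2: a_2=14, p_2 = 14*2 + 1 = 29, q_2 = 14*1 + 1 = 15.
q_2 = 15 > 11, so the last convergent with denominator <= 11 is p_1/q_1 = 2/1.
The closest fraction with denominator <= 11 is either p_1/q_1 or the intermediate fraction (k*p_1 + p_0)/(k*q_1 + q_0) with the largest k >= 1 whose denominator stays <= 11; these approach x as k grows, and every other convergent or intermediate fraction in range is farther away.
Largest k: floor((11 - q_0)/q_1) = floor((11 - 1)/1) = 10.
That gives (10*2 + 1)/(10*1 + 1) = 21/11.
Compare the errors: |x - 2/1| = |29*1 - 2*15|/(15*1) = 1/15, and |x - 21/11| = |29*11 - 21*15|/(15*11) = 4/165.
Cross-multiplying, 4*15 = 60 < 165 = 1*165, so 4/165 is smaller: the intermediate fraction 21/11 is closer to x than 2/1.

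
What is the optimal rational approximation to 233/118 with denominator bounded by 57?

Expand x = 233/118 as a continued fraction with the Euclidean algorithm:
  233 = 1*118 + 115, so a_0 = 1.
  118 = 1*115 + 3, so a_1 = 1.
  115 = 38*3 + 1, so a_2 = 38.
  3 = 3*1 + 0, so a_3 = 3.
so x = [1; 1, 38, 3].
Convergents (p_i = a_i*p_{i-1} + p_{i-2}, q_i = a_i*q_{i-1} + q_{i-2} with p_{-2}=0, p_{-1}=1, q_{-2}=1, q_{-1}=0), until the denominator exceeds 57:
  i=0: a_0=1, p_0 = 1*1 + 0 = 1, q_0 = 1*0 + 1 = 1.
  i=1: a_1=1, p_1 = 1*1 + 1 = 2, q_1 = 1*1 + 0 = 1.
  i=2: a_2=38, p_2 = 38*2 + 1 = 77, q_2 = 38*1 + 1 = 39.
  i=3: a_3=3, p_3 = 3*77 + 2 = 233, q_3 = 3*39 + 1 = 118.
q_3 = 118 > 57, so the last convergent with denominator <= 57 is p_2/q_2 = 77/39.
The closest fraction with denominator <= 57 is either p_2/q_2 or the intermediate fraction (k*p_2 + p_1)/(k*q_2 + q_1) with the largest k >= 1 whose denominator stays <= 57; these approach x as k grows, and every other convergent or intermediate fraction in range is farther away.
Largest k: floor((57 - q_1)/q_2) = floor((57 - 1)/39) = 1.
That gives (1*77 + 2)/(1*39 + 1) = 79/40.
Compare the errors: |x - 77/39| = |233*39 - 77*118|/(118*39) = 1/4602, and |x - 79/40| = |233*40 - 79*118|/(118*40) = 2/4720.
Cross-multiplying, 1*4720 = 4720 < 9204 = 2*4602, so 1/4602 is smaller: the convergent 77/39 is closer to x than 79/40.

77/39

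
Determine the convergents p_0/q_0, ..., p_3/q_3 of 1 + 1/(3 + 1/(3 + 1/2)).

Using the convergent recurrence p_i = a_i*p_{i-1} + p_{i-2}, q_i = a_i*q_{i-1} + q_{i-2} with p_{-2}=0, p_{-1}=1, q_{-2}=1, q_{-1}=0:
  i=0: a_0=1, p_0 = 1*1 + 0 = 1, q_0 = 1*0 + 1 = 1.
  i=1: a_1=3, p_1 = 3*1 + 1 = 4, q_1 = 3*1 + 0 = 3.
  i=2: a_2=3, p_2 = 3*4 + 1 = 13, q_2 = 3*3 + 1 = 10.
  i=3: a_3=2, p_3 = 2*13 + 4 = 30, q_3 = 2*10 + 3 = 23.

1/1, 4/3, 13/10, 30/23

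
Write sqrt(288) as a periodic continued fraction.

[16; (1, 32)]

Write x_i = (sqrt(288) + m_i)/d_i with (m_0, d_0) = (0, 1). a_0 = floor(sqrt(288)) = 16, since 16^2 = 256 <= 288 < 289 = 17^2.
Iterate m_{i+1} = d_i*a_i - m_i, d_{i+1} = (288 - m_{i+1}^2)/d_i, a_{i+1} = floor((a_0 + m_{i+1})/d_{i+1}):
  m_1 = 1*16 - 0 = 16, d_1 = (288 - 16^2)/1 = 32/1 = 32, a_1 = floor((16 + 16)/32) = 1.
  m_2 = 32*1 - 16 = 16, d_2 = (288 - 16^2)/32 = 32/32 = 1, a_2 = floor((16 + 16)/1) = 32.
  m_3 = 1*32 - 16 = 16, d_3 = (288 - 16^2)/1 = 32/1 = 32: (m_3, d_3) = (m_1, d_1) = (16, 32), so from here the quotients repeat a_1, a_2; the period length is 2.
Hence the expansion of sqrt(288) is a_0 = 16 followed by the repeating block 1, 32 (period 2).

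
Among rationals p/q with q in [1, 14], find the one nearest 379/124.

43/14

Expand x = 379/124 as a continued fraction with the Euclidean algorithm:
  379 = 3*124 + 7, so a_0 = 3.
  124 = 17*7 + 5, so a_1 = 17.
  7 = 1*5 + 2, so a_2 = 1.
  5 = 2*2 + 1, so a_3 = 2.
  2 = 2*1 + 0, so a_4 = 2.
so x = [3; 17, 1, 2, 2].
Convergents (p_i = a_i*p_{i-1} + p_{i-2}, q_i = a_i*q_{i-1} + q_{i-2} with p_{-2}=0, p_{-1}=1, q_{-2}=1, q_{-1}=0), until the denominator exceeds 14:
  i=0: a_0=3, p_0 = 3*1 + 0 = 3, q_0 = 3*0 + 1 = 1.
  i=1: a_1=17, p_1 = 17*3 + 1 = 52, q_1 = 17*1 + 0 = 17.
q_1 = 17 > 14, so the last convergent with denominator <= 14 is p_0/q_0 = 3/1.
The closest fraction with denominator <= 14 is either p_0/q_0 or the intermediate fraction (k*p_0 + p_{-1})/(k*q_0 + q_{-1}) with the largest k >= 1 whose denominator stays <= 14; these approach x as k grows, and every other convergent or intermediate fraction in range is farther away.
Largest k: floor((14 - q_{-1})/q_0) = floor((14 - 0)/1) = 14 (using the seeds p_{-1} = 1, q_{-1} = 0).
That gives (14*3 + 1)/(14*1 + 0) = 43/14.
Compare the errors: |x - 3/1| = |379*1 - 3*124|/(124*1) = 7/124, and |x - 43/14| = |379*14 - 43*124|/(124*14) = 26/1736.
Cross-multiplying, 26*124 = 3224 < 12152 = 7*1736, so 26/1736 is smaller: the intermediate fraction 43/14 is closer to x than 3/1.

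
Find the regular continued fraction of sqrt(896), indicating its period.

Write x_i = (sqrt(896) + m_i)/d_i with (m_0, d_0) = (0, 1). a_0 = floor(sqrt(896)) = 29, since 29^2 = 841 <= 896 < 900 = 30^2.
Iterate m_{i+1} = d_i*a_i - m_i, d_{i+1} = (896 - m_{i+1}^2)/d_i, a_{i+1} = floor((a_0 + m_{i+1})/d_{i+1}):
  m_1 = 1*29 - 0 = 29, d_1 = (896 - 29^2)/1 = 55/1 = 55, a_1 = floor((29 + 29)/55) = 1.
  m_2 = 55*1 - 29 = 26, d_2 = (896 - 26^2)/55 = 220/55 = 4, a_2 = floor((29 + 26)/4) = 13.
  m_3 = 4*13 - 26 = 26, d_3 = (896 - 26^2)/4 = 220/4 = 55, a_3 = floor((29 + 26)/55) = 1.
  m_4 = 55*1 - 26 = 29, d_4 = (896 - 29^2)/55 = 55/55 = 1, a_4 = floor((29 + 29)/1) = 58.
  m_5 = 1*58 - 29 = 29, d_5 = (896 - 29^2)/1 = 55/1 = 55: (m_5, d_5) = (m_1, d_1) = (29, 55), so from here the quotients repeat a_1, ..., a_4; the period length is 4.
Hence the expansion of sqrt(896) is a_0 = 29 followed by the repeating block 1, 13, 1, 58 (period 4).

[29; (1, 13, 1, 58)]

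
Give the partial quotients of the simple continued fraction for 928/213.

Run the Euclidean algorithm on 928 and 213; the successive quotients are the partial quotients a_0, a_1, ... (each step inverts the fractional part left over by the previous one):
  928 = 4*213 + 76, so a_0 = 4.
  213 = 2*76 + 61, so a_1 = 2.
  76 = 1*61 + 15, so a_2 = 1.
  61 = 4*15 + 1, so a_3 = 4.
  15 = 15*1 + 0, so a_4 = 15.
The remainder reaches 0 after 5 divisions, so the expansion has 5 partial quotients, read off in order.

[4; 2, 1, 4, 15]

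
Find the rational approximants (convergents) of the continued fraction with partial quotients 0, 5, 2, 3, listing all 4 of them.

Using the convergent recurrence p_i = a_i*p_{i-1} + p_{i-2}, q_i = a_i*q_{i-1} + q_{i-2} with p_{-2}=0, p_{-1}=1, q_{-2}=1, q_{-1}=0:
  i=0: a_0=0, p_0 = 0*1 + 0 = 0, q_0 = 0*0 + 1 = 1.
  i=1: a_1=5, p_1 = 5*0 + 1 = 1, q_1 = 5*1 + 0 = 5.
  i=2: a_2=2, p_2 = 2*1 + 0 = 2, q_2 = 2*5 + 1 = 11.
  i=3: a_3=3, p_3 = 3*2 + 1 = 7, q_3 = 3*11 + 5 = 38.

0/1, 1/5, 2/11, 7/38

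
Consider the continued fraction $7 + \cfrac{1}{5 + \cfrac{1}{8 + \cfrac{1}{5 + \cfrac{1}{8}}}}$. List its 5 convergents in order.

7/1, 36/5, 295/41, 1511/210, 12383/1721

Using the convergent recurrence p_i = a_i*p_{i-1} + p_{i-2}, q_i = a_i*q_{i-1} + q_{i-2} with p_{-2}=0, p_{-1}=1, q_{-2}=1, q_{-1}=0:
  i=0: a_0=7, p_0 = 7*1 + 0 = 7, q_0 = 7*0 + 1 = 1.
  i=1: a_1=5, p_1 = 5*7 + 1 = 36, q_1 = 5*1 + 0 = 5.
  i=2: a_2=8, p_2 = 8*36 + 7 = 295, q_2 = 8*5 + 1 = 41.
  i=3: a_3=5, p_3 = 5*295 + 36 = 1511, q_3 = 5*41 + 5 = 210.
  i=4: a_4=8, p_4 = 8*1511 + 295 = 12383, q_4 = 8*210 + 41 = 1721.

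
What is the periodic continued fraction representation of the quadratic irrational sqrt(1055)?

Write x_i = (sqrt(1055) + m_i)/d_i with (m_0, d_0) = (0, 1). a_0 = floor(sqrt(1055)) = 32, since 32^2 = 1024 <= 1055 < 1089 = 33^2.
Iterate m_{i+1} = d_i*a_i - m_i, d_{i+1} = (1055 - m_{i+1}^2)/d_i, a_{i+1} = floor((a_0 + m_{i+1})/d_{i+1}):
  m_1 = 1*32 - 0 = 32, d_1 = (1055 - 32^2)/1 = 31/1 = 31, a_1 = floor((32 + 32)/31) = 2.
  m_2 = 31*2 - 32 = 30, d_2 = (1055 - 30^2)/31 = 155/31 = 5, a_2 = floor((32 + 30)/5) = 12.
  m_3 = 5*12 - 30 = 30, d_3 = (1055 - 30^2)/5 = 155/5 = 31, a_3 = floor((32 + 30)/31) = 2.
  m_4 = 31*2 - 30 = 32, d_4 = (1055 - 32^2)/31 = 31/31 = 1, a_4 = floor((32 + 32)/1) = 64.
  m_5 = 1*64 - 32 = 32, d_5 = (1055 - 32^2)/1 = 31/1 = 31: (m_5, d_5) = (m_1, d_1) = (32, 31), so from here the quotients repeat a_1, ..., a_4; the period length is 4.
Hence the expansion of sqrt(1055) is a_0 = 32 followed by the repeating block 2, 12, 2, 64 (period 4).

[32; (2, 12, 2, 64)]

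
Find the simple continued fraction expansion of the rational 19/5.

Run the Euclidean algorithm on 19 and 5; the successive quotients are the partial quotients a_0, a_1, ... (each step inverts the fractional part left over by the previous one):
  19 = 3*5 + 4, so a_0 = 3.
  5 = 1*4 + 1, so a_1 = 1.
  4 = 4*1 + 0, so a_2 = 4.
The remainder reaches 0 after 3 divisions, so the expansion has 3 partial quotients, read off in order.

[3; 1, 4]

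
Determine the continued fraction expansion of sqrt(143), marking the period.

Write x_i = (sqrt(143) + m_i)/d_i with (m_0, d_0) = (0, 1). a_0 = floor(sqrt(143)) = 11, since 11^2 = 121 <= 143 < 144 = 12^2.
Iterate m_{i+1} = d_i*a_i - m_i, d_{i+1} = (143 - m_{i+1}^2)/d_i, a_{i+1} = floor((a_0 + m_{i+1})/d_{i+1}):
  m_1 = 1*11 - 0 = 11, d_1 = (143 - 11^2)/1 = 22/1 = 22, a_1 = floor((11 + 11)/22) = 1.
  m_2 = 22*1 - 11 = 11, d_2 = (143 - 11^2)/22 = 22/22 = 1, a_2 = floor((11 + 11)/1) = 22.
  m_3 = 1*22 - 11 = 11, d_3 = (143 - 11^2)/1 = 22/1 = 22: (m_3, d_3) = (m_1, d_1) = (11, 22), so from here the quotients repeat a_1, a_2; the period length is 2.
Hence the expansion of sqrt(143) is a_0 = 11 followed by the repeating block 1, 22 (period 2).

[11; (1, 22)]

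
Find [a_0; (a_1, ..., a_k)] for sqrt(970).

Write x_i = (sqrt(970) + m_i)/d_i with (m_0, d_0) = (0, 1). a_0 = floor(sqrt(970)) = 31, since 31^2 = 961 <= 970 < 1024 = 32^2.
Iterate m_{i+1} = d_i*a_i - m_i, d_{i+1} = (970 - m_{i+1}^2)/d_i, a_{i+1} = floor((a_0 + m_{i+1})/d_{i+1}):
  m_1 = 1*31 - 0 = 31, d_1 = (970 - 31^2)/1 = 9/1 = 9, a_1 = floor((31 + 31)/9) = 6.
  m_2 = 9*6 - 31 = 23, d_2 = (970 - 23^2)/9 = 441/9 = 49, a_2 = floor((31 + 23)/49) = 1.
  m_3 = 49*1 - 23 = 26, d_3 = (970 - 26^2)/49 = 294/49 = 6, a_3 = floor((31 + 26)/6) = 9.
  m_4 = 6*9 - 26 = 28, d_4 = (970 - 28^2)/6 = 186/6 = 31, a_4 = floor((31 + 28)/31) = 1.
  m_5 = 31*1 - 28 = 3, d_5 = (970 - 3^2)/31 = 961/31 = 31, a_5 = floor((31 + 3)/31) = 1.
  m_6 = 31*1 - 3 = 28, d_6 = (970 - 28^2)/31 = 186/31 = 6, a_6 = floor((31 + 28)/6) = 9.
  m_7 = 6*9 - 28 = 26, d_7 = (970 - 26^2)/6 = 294/6 = 49, a_7 = floor((31 + 26)/49) = 1.
  m_8 = 49*1 - 26 = 23, d_8 = (970 - 23^2)/49 = 441/49 = 9, a_8 = floor((31 + 23)/9) = 6.
  m_9 = 9*6 - 23 = 31, d_9 = (970 - 31^2)/9 = 9/9 = 1, a_9 = floor((31 + 31)/1) = 62.
  m_10 = 1*62 - 31 = 31, d_10 = (970 - 31^2)/1 = 9/1 = 9: (m_10, d_10) = (m_1, d_1) = (31, 9), so from here the quotients repeat a_1, ..., a_9; the period length is 9.
Hence the expansion of sqrt(970) is a_0 = 31 followed by the repeating block 6, 1, 9, 1, 1, 9, 1, 6, 62 (period 9).

[31; (6, 1, 9, 1, 1, 9, 1, 6, 62)]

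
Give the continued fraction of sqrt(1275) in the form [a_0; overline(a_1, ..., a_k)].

[35; overline(1, 2, 2, 2, 2, 2, 1, 70)]

Write x_i = (sqrt(1275) + m_i)/d_i with (m_0, d_0) = (0, 1). a_0 = floor(sqrt(1275)) = 35, since 35^2 = 1225 <= 1275 < 1296 = 36^2.
Iterate m_{i+1} = d_i*a_i - m_i, d_{i+1} = (1275 - m_{i+1}^2)/d_i, a_{i+1} = floor((a_0 + m_{i+1})/d_{i+1}):
  m_1 = 1*35 - 0 = 35, d_1 = (1275 - 35^2)/1 = 50/1 = 50, a_1 = floor((35 + 35)/50) = 1.
  m_2 = 50*1 - 35 = 15, d_2 = (1275 - 15^2)/50 = 1050/50 = 21, a_2 = floor((35 + 15)/21) = 2.
  m_3 = 21*2 - 15 = 27, d_3 = (1275 - 27^2)/21 = 546/21 = 26, a_3 = floor((35 + 27)/26) = 2.
  m_4 = 26*2 - 27 = 25, d_4 = (1275 - 25^2)/26 = 650/26 = 25, a_4 = floor((35 + 25)/25) = 2.
  m_5 = 25*2 - 25 = 25, d_5 = (1275 - 25^2)/25 = 650/25 = 26, a_5 = floor((35 + 25)/26) = 2.
  m_6 = 26*2 - 25 = 27, d_6 = (1275 - 27^2)/26 = 546/26 = 21, a_6 = floor((35 + 27)/21) = 2.
  m_7 = 21*2 - 27 = 15, d_7 = (1275 - 15^2)/21 = 1050/21 = 50, a_7 = floor((35 + 15)/50) = 1.
  m_8 = 50*1 - 15 = 35, d_8 = (1275 - 35^2)/50 = 50/50 = 1, a_8 = floor((35 + 35)/1) = 70.
  m_9 = 1*70 - 35 = 35, d_9 = (1275 - 35^2)/1 = 50/1 = 50: (m_9, d_9) = (m_1, d_1) = (35, 50), so from here the quotients repeat a_1, ..., a_8; the period length is 8.
Hence the expansion of sqrt(1275) is a_0 = 35 followed by the repeating block 1, 2, 2, 2, 2, 2, 1, 70 (period 8).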